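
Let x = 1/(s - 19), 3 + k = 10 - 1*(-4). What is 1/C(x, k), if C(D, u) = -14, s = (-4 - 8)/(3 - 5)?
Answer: -1/14 ≈ -0.071429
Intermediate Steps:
s = 6 (s = -12/(-2) = -12*(-1/2) = 6)
k = 11 (k = -3 + (10 - 1*(-4)) = -3 + (10 + 4) = -3 + 14 = 11)
x = -1/13 (x = 1/(6 - 19) = 1/(-13) = -1/13 ≈ -0.076923)
1/C(x, k) = 1/(-14) = -1/14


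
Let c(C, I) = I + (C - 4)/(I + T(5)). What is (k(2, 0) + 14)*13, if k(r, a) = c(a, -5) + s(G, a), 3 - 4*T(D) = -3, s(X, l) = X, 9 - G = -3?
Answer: 2015/7 ≈ 287.86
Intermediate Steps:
G = 12 (G = 9 - 1*(-3) = 9 + 3 = 12)
T(D) = 3/2 (T(D) = 3/4 - 1/4*(-3) = 3/4 + 3/4 = 3/2)
c(C, I) = I + (-4 + C)/(3/2 + I) (c(C, I) = I + (C - 4)/(I + 3/2) = I + (-4 + C)/(3/2 + I))
k(r, a) = 57/7 - 2*a/7 (k(r, a) = (-8 + 2*a + 2*(-5)**2 + 3*(-5))/(3 + 2*(-5)) + 12 = (-8 + 2*a + 2*25 - 15)/(3 - 10) + 12 = (-8 + 2*a + 50 - 15)/(-7) + 12 = -(27 + 2*a)/7 + 12 = (-27/7 - 2*a/7) + 12 = 57/7 - 2*a/7)
(k(2, 0) + 14)*13 = ((57/7 - 2/7*0) + 14)*13 = ((57/7 + 0) + 14)*13 = (57/7 + 14)*13 = (155/7)*13 = 2015/7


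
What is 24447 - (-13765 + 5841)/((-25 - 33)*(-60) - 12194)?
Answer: 106511617/4357 ≈ 24446.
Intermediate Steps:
24447 - (-13765 + 5841)/((-25 - 33)*(-60) - 12194) = 24447 - (-7924)/(-58*(-60) - 12194) = 24447 - (-7924)/(3480 - 12194) = 24447 - (-7924)/(-8714) = 24447 - (-7924)*(-1)/8714 = 24447 - 1*3962/4357 = 24447 - 3962/4357 = 106511617/4357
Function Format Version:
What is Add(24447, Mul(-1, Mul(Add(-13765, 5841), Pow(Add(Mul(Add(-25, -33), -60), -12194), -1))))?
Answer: Rational(106511617, 4357) ≈ 24446.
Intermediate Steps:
Add(24447, Mul(-1, Mul(Add(-13765, 5841), Pow(Add(Mul(Add(-25, -33), -60), -12194), -1)))) = Add(24447, Mul(-1, Mul(-7924, Pow(Add(Mul(-58, -60), -12194), -1)))) = Add(24447, Mul(-1, Mul(-7924, Pow(Add(3480, -12194), -1)))) = Add(24447, Mul(-1, Mul(-7924, Pow(-8714, -1)))) = Add(24447, Mul(-1, Mul(-7924, Rational(-1, 8714)))) = Add(24447, Mul(-1, Rational(3962, 4357))) = Add(24447, Rational(-3962, 4357)) = Rational(106511617, 4357)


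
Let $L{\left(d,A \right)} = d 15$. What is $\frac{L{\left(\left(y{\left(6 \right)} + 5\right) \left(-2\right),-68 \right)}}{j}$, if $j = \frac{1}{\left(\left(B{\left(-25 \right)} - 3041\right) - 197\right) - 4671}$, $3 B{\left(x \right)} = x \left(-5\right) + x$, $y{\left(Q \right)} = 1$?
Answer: $1417620$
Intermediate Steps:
$B{\left(x \right)} = - \frac{4 x}{3}$ ($B{\left(x \right)} = \frac{x \left(-5\right) + x}{3} = \frac{- 5 x + x}{3} = \frac{\left(-4\right) x}{3} = - \frac{4 x}{3}$)
$L{\left(d,A \right)} = 15 d$
$j = - \frac{3}{23627}$ ($j = \frac{1}{\left(\left(\left(- \frac{4}{3}\right) \left(-25\right) - 3041\right) - 197\right) - 4671} = \frac{1}{\left(\left(\frac{100}{3} - 3041\right) - 197\right) - 4671} = \frac{1}{\left(- \frac{9023}{3} - 197\right) - 4671} = \frac{1}{- \frac{9614}{3} - 4671} = \frac{1}{- \frac{23627}{3}} = - \frac{3}{23627} \approx -0.00012697$)
$\frac{L{\left(\left(y{\left(6 \right)} + 5\right) \left(-2\right),-68 \right)}}{j} = \frac{15 \left(1 + 5\right) \left(-2\right)}{- \frac{3}{23627}} = 15 \cdot 6 \left(-2\right) \left(- \frac{23627}{3}\right) = 15 \left(-12\right) \left(- \frac{23627}{3}\right) = \left(-180\right) \left(- \frac{23627}{3}\right) = 1417620$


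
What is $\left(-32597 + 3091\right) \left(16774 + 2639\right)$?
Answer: $-572799978$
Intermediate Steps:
$\left(-32597 + 3091\right) \left(16774 + 2639\right) = \left(-29506\right) 19413 = -572799978$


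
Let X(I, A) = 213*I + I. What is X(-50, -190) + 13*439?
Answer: -4993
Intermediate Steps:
X(I, A) = 214*I
X(-50, -190) + 13*439 = 214*(-50) + 13*439 = -10700 + 5707 = -4993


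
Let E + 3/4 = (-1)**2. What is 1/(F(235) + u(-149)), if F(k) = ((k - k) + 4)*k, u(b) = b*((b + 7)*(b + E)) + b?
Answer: -2/6292923 ≈ -3.1782e-7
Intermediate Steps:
E = 1/4 (E = -3/4 + (-1)**2 = -3/4 + 1 = 1/4 ≈ 0.25000)
u(b) = b + b*(7 + b)*(1/4 + b) (u(b) = b*((b + 7)*(b + 1/4)) + b = b*((7 + b)*(1/4 + b)) + b = b*(7 + b)*(1/4 + b) + b = b + b*(7 + b)*(1/4 + b))
F(k) = 4*k (F(k) = (0 + 4)*k = 4*k)
1/(F(235) + u(-149)) = 1/(4*235 + (1/4)*(-149)*(11 + 4*(-149)**2 + 29*(-149))) = 1/(940 + (1/4)*(-149)*(11 + 4*22201 - 4321)) = 1/(940 + (1/4)*(-149)*(11 + 88804 - 4321)) = 1/(940 + (1/4)*(-149)*84494) = 1/(940 - 6294803/2) = 1/(-6292923/2) = -2/6292923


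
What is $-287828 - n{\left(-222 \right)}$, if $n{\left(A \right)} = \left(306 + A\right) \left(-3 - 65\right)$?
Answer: $-282116$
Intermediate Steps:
$n{\left(A \right)} = -20808 - 68 A$ ($n{\left(A \right)} = \left(306 + A\right) \left(-68\right) = -20808 - 68 A$)
$-287828 - n{\left(-222 \right)} = -287828 - \left(-20808 - -15096\right) = -287828 - \left(-20808 + 15096\right) = -287828 - -5712 = -287828 + 5712 = -282116$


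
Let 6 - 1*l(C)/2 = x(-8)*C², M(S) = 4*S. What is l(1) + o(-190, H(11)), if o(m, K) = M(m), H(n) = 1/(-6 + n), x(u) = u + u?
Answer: -716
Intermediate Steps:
x(u) = 2*u
o(m, K) = 4*m
l(C) = 12 + 32*C² (l(C) = 12 - 2*2*(-8)*C² = 12 - (-32)*C² = 12 + 32*C²)
l(1) + o(-190, H(11)) = (12 + 32*1²) + 4*(-190) = (12 + 32*1) - 760 = (12 + 32) - 760 = 44 - 760 = -716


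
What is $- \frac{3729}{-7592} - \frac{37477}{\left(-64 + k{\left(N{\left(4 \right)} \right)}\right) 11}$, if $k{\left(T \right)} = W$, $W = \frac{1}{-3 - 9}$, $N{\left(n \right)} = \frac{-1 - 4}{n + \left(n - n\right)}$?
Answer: $\frac{313258929}{5838248} \approx 53.656$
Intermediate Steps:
$N{\left(n \right)} = - \frac{5}{n}$ ($N{\left(n \right)} = - \frac{5}{n + 0} = - \frac{5}{n}$)
$W = - \frac{1}{12}$ ($W = \frac{1}{-12} = - \frac{1}{12} \approx -0.083333$)
$k{\left(T \right)} = - \frac{1}{12}$
$- \frac{3729}{-7592} - \frac{37477}{\left(-64 + k{\left(N{\left(4 \right)} \right)}\right) 11} = - \frac{3729}{-7592} - \frac{37477}{\left(-64 - \frac{1}{12}\right) 11} = \left(-3729\right) \left(- \frac{1}{7592}\right) - \frac{37477}{\left(- \frac{769}{12}\right) 11} = \frac{3729}{7592} - \frac{37477}{- \frac{8459}{12}} = \frac{3729}{7592} - - \frac{40884}{769} = \frac{3729}{7592} + \frac{40884}{769} = \frac{313258929}{5838248}$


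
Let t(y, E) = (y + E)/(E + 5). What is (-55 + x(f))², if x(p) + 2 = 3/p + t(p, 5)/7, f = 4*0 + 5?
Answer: 3876961/1225 ≈ 3164.9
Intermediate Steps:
f = 5 (f = 0 + 5 = 5)
t(y, E) = (E + y)/(5 + E)
x(p) = -27/14 + 3/p + p/70 (x(p) = -2 + (3/p + ((5 + p)/(5 + 5))/7) = -2 + (3/p + ((5 + p)/10)*(⅐)) = -2 + (3/p + (½ + p/10)*(⅐)) = -2 + (3/p + (1/14 + p/70)) = -2 + (1/14 + 3/p + p/70) = -27/14 + 3/p + p/70)
(-55 + x(f))² = (-55 + (1/70)*(210 + 5*(-135 + 5))/5)² = (-55 + (1/70)*(⅕)*(210 + 5*(-130)))² = (-55 + (1/70)*(⅕)*(210 - 650))² = (-55 + (1/70)*(⅕)*(-440))² = (-55 - 44/35)² = (-1969/35)² = 3876961/1225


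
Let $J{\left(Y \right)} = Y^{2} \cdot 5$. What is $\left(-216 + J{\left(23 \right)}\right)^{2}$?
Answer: $5900041$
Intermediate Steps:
$J{\left(Y \right)} = 5 Y^{2}$
$\left(-216 + J{\left(23 \right)}\right)^{2} = \left(-216 + 5 \cdot 23^{2}\right)^{2} = \left(-216 + 5 \cdot 529\right)^{2} = \left(-216 + 2645\right)^{2} = 2429^{2} = 5900041$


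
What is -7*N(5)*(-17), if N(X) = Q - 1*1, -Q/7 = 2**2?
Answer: -3451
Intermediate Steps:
Q = -28 (Q = -7*2**2 = -7*4 = -28)
N(X) = -29 (N(X) = -28 - 1*1 = -28 - 1 = -29)
-7*N(5)*(-17) = -7*(-29)*(-17) = 203*(-17) = -3451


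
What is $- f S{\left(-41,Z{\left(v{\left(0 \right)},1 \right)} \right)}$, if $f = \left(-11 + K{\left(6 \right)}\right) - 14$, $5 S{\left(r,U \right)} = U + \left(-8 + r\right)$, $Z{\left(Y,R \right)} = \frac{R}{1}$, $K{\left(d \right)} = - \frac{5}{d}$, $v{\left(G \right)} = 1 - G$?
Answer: $-248$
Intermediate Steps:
$Z{\left(Y,R \right)} = R$ ($Z{\left(Y,R \right)} = R 1 = R$)
$S{\left(r,U \right)} = - \frac{8}{5} + \frac{U}{5} + \frac{r}{5}$ ($S{\left(r,U \right)} = \frac{U + \left(-8 + r\right)}{5} = \frac{-8 + U + r}{5} = - \frac{8}{5} + \frac{U}{5} + \frac{r}{5}$)
$f = - \frac{155}{6}$ ($f = \left(-11 - \frac{5}{6}\right) - 14 = - \frac{71}{6} - 14 = - \frac{155}{6} \approx -25.833$)
$- f S{\left(-41,Z{\left(v{\left(0 \right)},1 \right)} \right)} = - \frac{\left(-155\right) \left(- \frac{8}{5} + \frac{1}{5} \cdot 1 + \frac{1}{5} \left(-41\right)\right)}{6} = - \frac{\left(-155\right) \left(- \frac{8}{5} + \frac{1}{5} - \frac{41}{5}\right)}{6} = - \frac{\left(-155\right) \left(-48\right)}{6 \cdot 5} = \left(-1\right) 248 = -248$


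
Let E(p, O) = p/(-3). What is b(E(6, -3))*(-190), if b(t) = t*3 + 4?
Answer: 380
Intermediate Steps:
E(p, O) = -p/3 (E(p, O) = p*(-⅓) = -p/3)
b(t) = 4 + 3*t (b(t) = 3*t + 4 = 4 + 3*t)
b(E(6, -3))*(-190) = (4 + 3*(-⅓*6))*(-190) = (4 + 3*(-2))*(-190) = (4 - 6)*(-190) = -2*(-190) = 380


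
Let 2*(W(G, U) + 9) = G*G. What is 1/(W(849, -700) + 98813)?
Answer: 2/918409 ≈ 2.1777e-6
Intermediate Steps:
W(G, U) = -9 + G**2/2 (W(G, U) = -9 + (G*G)/2 = -9 + G**2/2)
1/(W(849, -700) + 98813) = 1/((-9 + (1/2)*849**2) + 98813) = 1/((-9 + (1/2)*720801) + 98813) = 1/((-9 + 720801/2) + 98813) = 1/(720783/2 + 98813) = 1/(918409/2) = 2/918409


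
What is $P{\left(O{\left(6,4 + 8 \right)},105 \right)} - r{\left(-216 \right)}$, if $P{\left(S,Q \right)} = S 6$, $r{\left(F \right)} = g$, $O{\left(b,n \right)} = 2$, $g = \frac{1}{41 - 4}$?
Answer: $\frac{443}{37} \approx 11.973$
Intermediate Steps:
$g = \frac{1}{37} \approx 0.027027$
$r{\left(F \right)} = \frac{1}{37}$
$P{\left(S,Q \right)} = 6 S$
$P{\left(O{\left(6,4 + 8 \right)},105 \right)} - r{\left(-216 \right)} = 6 \cdot 2 - \frac{1}{37} = 12 - \frac{1}{37} = \frac{443}{37}$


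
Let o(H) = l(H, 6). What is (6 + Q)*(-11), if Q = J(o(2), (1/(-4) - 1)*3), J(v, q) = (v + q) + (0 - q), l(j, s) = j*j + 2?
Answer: -132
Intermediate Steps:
l(j, s) = 2 + j² (l(j, s) = j² + 2 = 2 + j²)
o(H) = 2 + H²
J(v, q) = v (J(v, q) = (q + v) - q = v)
Q = 6 (Q = 2 + 2² = 2 + 4 = 6)
(6 + Q)*(-11) = (6 + 6)*(-11) = 12*(-11) = -132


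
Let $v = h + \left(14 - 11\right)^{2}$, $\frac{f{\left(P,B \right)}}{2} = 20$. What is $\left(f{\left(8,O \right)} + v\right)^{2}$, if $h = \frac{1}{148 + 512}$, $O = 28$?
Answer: $\frac{1045940281}{435600} \approx 2401.1$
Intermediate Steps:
$f{\left(P,B \right)} = 40$ ($f{\left(P,B \right)} = 2 \cdot 20 = 40$)
$h = \frac{1}{660} \approx 0.0015152$
$v = \frac{5941}{660}$ ($v = \frac{1}{660} + \left(14 - 11\right)^{2} = \frac{1}{660} + 3^{2} = \frac{1}{660} + 9 = \frac{5941}{660} \approx 9.0015$)
$\left(f{\left(8,O \right)} + v\right)^{2} = \left(40 + \frac{5941}{660}\right)^{2} = \left(\frac{32341}{660}\right)^{2} = \frac{1045940281}{435600}$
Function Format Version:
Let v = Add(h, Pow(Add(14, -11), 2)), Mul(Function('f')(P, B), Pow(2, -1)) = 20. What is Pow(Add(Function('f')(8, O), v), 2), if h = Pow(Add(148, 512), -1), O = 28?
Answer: Rational(1045940281, 435600) ≈ 2401.1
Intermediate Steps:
Function('f')(P, B) = 40 (Function('f')(P, B) = Mul(2, 20) = 40)
h = Rational(1, 660) (h = Pow(660, -1) = Rational(1, 660) ≈ 0.0015152)
v = Rational(5941, 660) (v = Add(Rational(1, 660), Pow(Add(14, -11), 2)) = Add(Rational(1, 660), Pow(3, 2)) = Add(Rational(1, 660), 9) = Rational(5941, 660) ≈ 9.0015)
Pow(Add(Function('f')(8, O), v), 2) = Pow(Add(40, Rational(5941, 660)), 2) = Pow(Rational(32341, 660), 2) = Rational(1045940281, 435600)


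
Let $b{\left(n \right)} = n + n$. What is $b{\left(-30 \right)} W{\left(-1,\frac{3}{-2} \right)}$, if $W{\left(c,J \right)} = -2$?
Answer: $120$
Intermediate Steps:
$b{\left(n \right)} = 2 n$
$b{\left(-30 \right)} W{\left(-1,\frac{3}{-2} \right)} = 2 \left(-30\right) \left(-2\right) = \left(-60\right) \left(-2\right) = 120$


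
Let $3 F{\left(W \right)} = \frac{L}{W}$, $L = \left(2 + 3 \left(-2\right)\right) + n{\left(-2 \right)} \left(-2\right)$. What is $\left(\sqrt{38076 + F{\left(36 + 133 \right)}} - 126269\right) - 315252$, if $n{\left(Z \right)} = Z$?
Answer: $-441521 + 2 \sqrt{9519} \approx -4.4133 \cdot 10^{5}$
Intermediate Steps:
$L = 0$ ($L = \left(2 + 3 \left(-2\right)\right) - -4 = \left(2 - 6\right) + 4 = -4 + 4 = 0$)
$F{\left(W \right)} = 0$ ($F{\left(W \right)} = \frac{0 \frac{1}{W}}{3} = \frac{1}{3} \cdot 0 = 0$)
$\left(\sqrt{38076 + F{\left(36 + 133 \right)}} - 126269\right) - 315252 = \left(\sqrt{38076 + 0} - 126269\right) - 315252 = \left(\sqrt{38076} - 126269\right) - 315252 = \left(2 \sqrt{9519} - 126269\right) - 315252 = \left(-126269 + 2 \sqrt{9519}\right) - 315252 = -441521 + 2 \sqrt{9519}$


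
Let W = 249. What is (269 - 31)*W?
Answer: 59262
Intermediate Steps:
(269 - 31)*W = (269 - 31)*249 = 238*249 = 59262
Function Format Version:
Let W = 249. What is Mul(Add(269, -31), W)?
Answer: 59262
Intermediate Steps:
Mul(Add(269, -31), W) = Mul(Add(269, -31), 249) = Mul(238, 249) = 59262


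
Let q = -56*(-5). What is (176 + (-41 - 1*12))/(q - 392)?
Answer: -123/112 ≈ -1.0982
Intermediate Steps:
q = 280
(176 + (-41 - 1*12))/(q - 392) = (176 + (-41 - 1*12))/(280 - 392) = (176 + (-41 - 12))/(-112) = (176 - 53)*(-1/112) = 123*(-1/112) = -123/112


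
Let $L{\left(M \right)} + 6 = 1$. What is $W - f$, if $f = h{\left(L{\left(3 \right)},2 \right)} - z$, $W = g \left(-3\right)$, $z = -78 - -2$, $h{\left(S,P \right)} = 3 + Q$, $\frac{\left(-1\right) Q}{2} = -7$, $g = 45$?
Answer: $-228$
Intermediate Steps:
$L{\left(M \right)} = -5$ ($L{\left(M \right)} = -6 + 1 = -5$)
$Q = 14$ ($Q = \left(-2\right) \left(-7\right) = 14$)
$h{\left(S,P \right)} = 17$ ($h{\left(S,P \right)} = 3 + 14 = 17$)
$z = -76$ ($z = -78 + 2 = -76$)
$W = -135$ ($W = 45 \left(-3\right) = -135$)
$f = 93$ ($f = 17 - -76 = 17 + 76 = 93$)
$W - f = -135 - 93 = -228$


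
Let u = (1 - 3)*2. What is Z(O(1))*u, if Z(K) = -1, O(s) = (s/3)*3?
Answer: 4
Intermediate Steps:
O(s) = s (O(s) = (s/3)*3 = s)
u = -4 (u = -2*2 = -4)
Z(O(1))*u = -1*(-4) = 4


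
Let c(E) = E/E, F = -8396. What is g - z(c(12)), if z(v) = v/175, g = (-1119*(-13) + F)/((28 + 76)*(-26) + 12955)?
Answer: 1066174/1793925 ≈ 0.59433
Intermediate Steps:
c(E) = 1
g = 6151/10251 (g = (-1119*(-13) - 8396)/((28 + 76)*(-26) + 12955) = (14547 - 8396)/(104*(-26) + 12955) = 6151/(-2704 + 12955) = 6151/10251 ≈ 0.60004)
z(v) = v/175 (z(v) = v*(1/175) = v/175)
g - z(c(12)) = 6151/10251 - 1/175 = 1066174/1793925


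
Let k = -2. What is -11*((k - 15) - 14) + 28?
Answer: 369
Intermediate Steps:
-11*((k - 15) - 14) + 28 = -11*((-2 - 15) - 14) + 28 = -11*(-17 - 14) + 28 = -11*(-31) + 28 = 341 + 28 = 369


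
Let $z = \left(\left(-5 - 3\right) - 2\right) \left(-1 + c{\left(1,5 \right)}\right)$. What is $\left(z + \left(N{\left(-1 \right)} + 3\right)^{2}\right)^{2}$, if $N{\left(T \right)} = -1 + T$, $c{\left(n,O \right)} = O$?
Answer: $1521$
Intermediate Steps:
$z = -40$ ($z = \left(\left(-5 - 3\right) - 2\right) \left(-1 + 5\right) = \left(-8 - 2\right) 4 = \left(-10\right) 4 = -40$)
$\left(z + \left(N{\left(-1 \right)} + 3\right)^{2}\right)^{2} = \left(-40 + \left(\left(-1 - 1\right) + 3\right)^{2}\right)^{2} = \left(-40 + \left(-2 + 3\right)^{2}\right)^{2} = \left(-40 + 1^{2}\right)^{2} = \left(-40 + 1\right)^{2} = \left(-39\right)^{2} = 1521$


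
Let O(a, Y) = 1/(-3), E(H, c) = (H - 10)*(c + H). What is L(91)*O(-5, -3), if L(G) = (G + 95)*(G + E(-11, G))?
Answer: 98518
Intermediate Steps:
E(H, c) = (-10 + H)*(H + c)
O(a, Y) = -1/3
L(G) = (95 + G)*(231 - 20*G) (L(G) = (G + 95)*(G + ((-11)**2 - 10*(-11) - 10*G - 11*G)) = (95 + G)*(G + (121 + 110 - 10*G - 11*G)) = (95 + G)*(G + (231 - 21*G)) = (95 + G)*(231 - 20*G))
L(91)*O(-5, -3) = (21945 - 1669*91 - 20*91**2)*(-1/3) = (21945 - 151879 - 20*8281)*(-1/3) = (21945 - 151879 - 165620)*(-1/3) = -295554*(-1/3) = 98518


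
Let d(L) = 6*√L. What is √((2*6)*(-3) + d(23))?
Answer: √(-36 + 6*√23) ≈ 2.6879*I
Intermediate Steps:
√((2*6)*(-3) + d(23)) = √((2*6)*(-3) + 6*√23) = √(12*(-3) + 6*√23) = √(-36 + 6*√23)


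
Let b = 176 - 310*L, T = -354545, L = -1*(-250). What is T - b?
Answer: -277221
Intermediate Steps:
L = 250
b = -77324 (b = 176 - 310*250 = 176 - 77500 = -77324)
T - b = -354545 - 1*(-77324) = -354545 + 77324 = -277221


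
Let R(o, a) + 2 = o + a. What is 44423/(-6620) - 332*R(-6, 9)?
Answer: -2242263/6620 ≈ -338.71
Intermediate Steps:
R(o, a) = -2 + a + o (R(o, a) = -2 + (o + a) = -2 + (a + o) = -2 + a + o)
44423/(-6620) - 332*R(-6, 9) = 44423/(-6620) - 332*(-2 + 9 - 6) = 44423*(-1/6620) - 332 = -44423/6620 - 1*332 = -44423/6620 - 332 = -2242263/6620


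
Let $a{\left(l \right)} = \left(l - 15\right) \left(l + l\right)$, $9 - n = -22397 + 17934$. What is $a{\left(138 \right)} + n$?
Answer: $38420$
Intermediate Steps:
$n = 4472$ ($n = 9 - \left(-22397 + 17934\right) = 9 - -4463 = 9 + 4463 = 4472$)
$a{\left(l \right)} = 2 l \left(-15 + l\right)$ ($a{\left(l \right)} = \left(-15 + l\right) 2 l = 2 l \left(-15 + l\right)$)
$a{\left(138 \right)} + n = 2 \cdot 138 \left(-15 + 138\right) + 4472 = 2 \cdot 138 \cdot 123 + 4472 = 33948 + 4472 = 38420$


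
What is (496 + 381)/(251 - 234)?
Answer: 877/17 ≈ 51.588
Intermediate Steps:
(496 + 381)/(251 - 234) = 877/17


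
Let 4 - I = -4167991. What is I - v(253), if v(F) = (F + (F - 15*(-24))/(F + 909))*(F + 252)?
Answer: 4694437695/1162 ≈ 4.0400e+6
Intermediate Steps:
I = 4167995 (I = 4 - 1*(-4167991) = 4 + 4167991 = 4167995)
v(F) = (252 + F)*(F + (360 + F)/(909 + F)) (v(F) = (F + (F + 360)/(909 + F))*(252 + F) = (F + (360 + F)/(909 + F))*(252 + F) = (252 + F)*(F + (360 + F)/(909 + F)))
I - v(253) = 4167995 - (90720 + 253³ + 1162*253² + 229680*253)/(909 + 253) = 4167995 - (90720 + 16194277 + 1162*64009 + 58109040)/1162 = 4167995 - (90720 + 16194277 + 74378458 + 58109040)/1162 = 4167995 - 148772495/1162 = 4694437695/1162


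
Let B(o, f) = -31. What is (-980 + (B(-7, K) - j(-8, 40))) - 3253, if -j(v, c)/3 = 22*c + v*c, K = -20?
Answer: -2584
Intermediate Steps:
j(v, c) = -66*c - 3*c*v (j(v, c) = -3*(22*c + v*c) = -3*(22*c + c*v) = -66*c - 3*c*v)
(-980 + (B(-7, K) - j(-8, 40))) - 3253 = (-980 + (-31 - (-3)*40*(22 - 8))) - 3253 = (-980 + (-31 - (-3)*40*14)) - 3253 = (-980 + (-31 - 1*(-1680))) - 3253 = (-980 + (-31 + 1680)) - 3253 = (-980 + 1649) - 3253 = 669 - 3253 = -2584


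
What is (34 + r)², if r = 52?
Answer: 7396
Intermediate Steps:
(34 + r)² = (34 + 52)² = 86² = 7396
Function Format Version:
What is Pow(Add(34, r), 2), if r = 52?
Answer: 7396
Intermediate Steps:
Pow(Add(34, r), 2) = Pow(Add(34, 52), 2) = Pow(86, 2) = 7396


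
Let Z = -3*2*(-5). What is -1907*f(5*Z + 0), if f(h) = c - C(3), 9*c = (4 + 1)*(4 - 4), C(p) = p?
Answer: 5721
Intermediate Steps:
Z = 30 (Z = -6*(-5) = 30)
c = 0 (c = ((4 + 1)*(4 - 4))/9 = (5*0)/9 = (⅑)*0 = 0)
f(h) = -3 (f(h) = 0 - 1*3 = 0 - 3 = -3)
-1907*f(5*Z + 0) = -1907*(-3) = 5721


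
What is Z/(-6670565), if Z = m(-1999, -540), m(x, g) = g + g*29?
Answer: 3240/1334113 ≈ 0.0024286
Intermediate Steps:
m(x, g) = 30*g (m(x, g) = g + 29*g = 30*g)
Z = -16200 (Z = 30*(-540) = -16200)
Z/(-6670565) = -16200/(-6670565) = -16200*(-1/6670565) = 3240/1334113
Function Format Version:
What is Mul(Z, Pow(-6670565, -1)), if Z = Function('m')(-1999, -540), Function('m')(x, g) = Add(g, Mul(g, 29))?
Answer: Rational(3240, 1334113) ≈ 0.0024286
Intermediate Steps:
Function('m')(x, g) = Mul(30, g) (Function('m')(x, g) = Add(g, Mul(29, g)) = Mul(30, g))
Z = -16200 (Z = Mul(30, -540) = -16200)
Mul(Z, Pow(-6670565, -1)) = Mul(-16200, Pow(-6670565, -1)) = Mul(-16200, Rational(-1, 6670565)) = Rational(3240, 1334113)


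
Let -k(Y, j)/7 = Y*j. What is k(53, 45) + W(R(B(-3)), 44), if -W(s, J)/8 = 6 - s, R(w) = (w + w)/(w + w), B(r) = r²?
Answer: -16735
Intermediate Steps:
R(w) = 1 (R(w) = (2*w)/((2*w)) = (2*w)*(1/(2*w)) = 1)
W(s, J) = -48 + 8*s (W(s, J) = -8*(6 - s) = -48 + 8*s)
k(Y, j) = -7*Y*j
k(53, 45) + W(R(B(-3)), 44) = -7*53*45 + (-48 + 8*1) = -16695 + (-48 + 8) = -16695 - 40 = -16735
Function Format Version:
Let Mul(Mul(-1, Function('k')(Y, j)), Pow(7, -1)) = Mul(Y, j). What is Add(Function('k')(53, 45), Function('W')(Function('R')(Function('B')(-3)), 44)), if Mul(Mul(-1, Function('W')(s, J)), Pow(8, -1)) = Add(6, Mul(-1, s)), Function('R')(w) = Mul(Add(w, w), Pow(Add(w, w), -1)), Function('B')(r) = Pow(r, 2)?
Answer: -16735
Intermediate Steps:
Function('R')(w) = 1 (Function('R')(w) = Mul(Mul(2, w), Pow(Mul(2, w), -1)) = Mul(Mul(2, w), Mul(Rational(1, 2), Pow(w, -1))) = 1)
Function('W')(s, J) = Add(-48, Mul(8, s)) (Function('W')(s, J) = Mul(-8, Add(6, Mul(-1, s))) = Add(-48, Mul(8, s)))
Function('k')(Y, j) = Mul(-7, Y, j) (Function('k')(Y, j) = Mul(-7, Mul(Y, j)) = Mul(-7, Y, j))
Add(Function('k')(53, 45), Function('W')(Function('R')(Function('B')(-3)), 44)) = Add(Mul(-7, 53, 45), Add(-48, Mul(8, 1))) = Add(-16695, Add(-48, 8)) = Add(-16695, -40) = -16735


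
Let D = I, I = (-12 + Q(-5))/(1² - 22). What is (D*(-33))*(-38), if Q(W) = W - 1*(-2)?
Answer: 6270/7 ≈ 895.71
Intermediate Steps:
Q(W) = 2 + W (Q(W) = W + 2 = 2 + W)
I = 5/7 (I = (-12 + (2 - 5))/(1² - 22) = (-12 - 3)/(1 - 22) = -15/(-21) = -15*(-1/21) = 5/7 ≈ 0.71429)
D = 5/7 ≈ 0.71429
(D*(-33))*(-38) = ((5/7)*(-33))*(-38) = -165/7*(-38) = 6270/7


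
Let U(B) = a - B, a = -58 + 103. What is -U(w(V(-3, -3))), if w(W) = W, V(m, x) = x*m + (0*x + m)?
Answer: -39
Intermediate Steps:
a = 45
V(m, x) = m + m*x (V(m, x) = m*x + (0 + m) = m*x + m = m + m*x)
U(B) = 45 - B
-U(w(V(-3, -3))) = -(45 - (-3)*(1 - 3)) = -(45 - (-3)*(-2)) = -(45 - 1*6) = -(45 - 6) = -1*39 = -39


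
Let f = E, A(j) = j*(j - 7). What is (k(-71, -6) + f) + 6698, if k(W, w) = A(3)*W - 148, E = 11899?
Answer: 19301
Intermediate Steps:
A(j) = j*(-7 + j)
k(W, w) = -148 - 12*W (k(W, w) = (3*(-7 + 3))*W - 148 = (3*(-4))*W - 148 = -12*W - 148 = -148 - 12*W)
f = 11899
(k(-71, -6) + f) + 6698 = ((-148 - 12*(-71)) + 11899) + 6698 = ((-148 + 852) + 11899) + 6698 = (704 + 11899) + 6698 = 12603 + 6698 = 19301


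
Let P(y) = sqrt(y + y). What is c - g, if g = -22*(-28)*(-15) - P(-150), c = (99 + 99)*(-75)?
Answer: -5610 + 10*I*sqrt(3) ≈ -5610.0 + 17.32*I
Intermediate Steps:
P(y) = sqrt(2)*sqrt(y) (P(y) = sqrt(2*y) = sqrt(2)*sqrt(y))
c = -14850 (c = 198*(-75) = -14850)
g = -9240 - 10*I*sqrt(3) (g = -22*(-28)*(-15) - sqrt(2)*sqrt(-150) = 616*(-15) - sqrt(2)*5*I*sqrt(6) = -9240 - 10*I*sqrt(3) ≈ -9240.0 - 17.32*I)
c - g = -14850 - (-9240 - 10*I*sqrt(3)) = -14850 + (9240 + 10*I*sqrt(3)) = -5610 + 10*I*sqrt(3)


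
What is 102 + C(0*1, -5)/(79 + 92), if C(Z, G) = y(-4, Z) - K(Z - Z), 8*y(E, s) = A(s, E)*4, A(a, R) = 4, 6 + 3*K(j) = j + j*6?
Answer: 17446/171 ≈ 102.02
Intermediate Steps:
K(j) = -2 + 7*j/3 (K(j) = -2 + (j + j*6)/3 = -2 + (j + 6*j)/3 = -2 + (7*j)/3 = -2 + 7*j/3)
y(E, s) = 2 (y(E, s) = (4*4)/8 = (⅛)*16 = 2)
C(Z, G) = 4 (C(Z, G) = 2 - (-2 + 7*(Z - Z)/3) = 2 - (-2 + (7/3)*0) = 2 - (-2 + 0) = 2 - 1*(-2) = 2 + 2 = 4)
102 + C(0*1, -5)/(79 + 92) = 102 + 4/(79 + 92) = 102 + 4/171 = 17446/171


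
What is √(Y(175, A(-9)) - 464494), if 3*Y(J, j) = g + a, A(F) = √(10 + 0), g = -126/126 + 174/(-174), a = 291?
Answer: I*√4179579/3 ≈ 681.47*I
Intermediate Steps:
g = -2 (g = -126*1/126 + 174*(-1/174) = -1 - 1 = -2)
A(F) = √10
Y(J, j) = 289/3 (Y(J, j) = (-2 + 291)/3 = (⅓)*289 = 289/3)
√(Y(175, A(-9)) - 464494) = √(289/3 - 464494) = √(-1393193/3) = I*√4179579/3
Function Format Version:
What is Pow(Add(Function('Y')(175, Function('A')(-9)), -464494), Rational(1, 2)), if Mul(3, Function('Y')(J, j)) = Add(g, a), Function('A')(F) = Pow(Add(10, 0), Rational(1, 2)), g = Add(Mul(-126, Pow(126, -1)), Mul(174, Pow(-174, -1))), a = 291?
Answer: Mul(Rational(1, 3), I, Pow(4179579, Rational(1, 2))) ≈ Mul(681.47, I)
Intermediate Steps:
g = -2 (g = Add(Mul(-126, Rational(1, 126)), Mul(174, Rational(-1, 174))) = Add(-1, -1) = -2)
Function('A')(F) = Pow(10, Rational(1, 2))
Function('Y')(J, j) = Rational(289, 3) (Function('Y')(J, j) = Mul(Rational(1, 3), Add(-2, 291)) = Mul(Rational(1, 3), 289) = Rational(289, 3))
Pow(Add(Function('Y')(175, Function('A')(-9)), -464494), Rational(1, 2)) = Pow(Add(Rational(289, 3), -464494), Rational(1, 2)) = Pow(Rational(-1393193, 3), Rational(1, 2)) = Mul(Rational(1, 3), I, Pow(4179579, Rational(1, 2)))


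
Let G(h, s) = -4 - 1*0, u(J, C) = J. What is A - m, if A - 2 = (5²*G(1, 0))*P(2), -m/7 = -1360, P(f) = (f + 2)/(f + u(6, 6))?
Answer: -9568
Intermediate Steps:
G(h, s) = -4 (G(h, s) = -4 + 0 = -4)
P(f) = (2 + f)/(6 + f) (P(f) = (f + 2)/(f + 6) = (2 + f)/(6 + f))
m = 9520 (m = -7*(-1360) = 9520)
A = -48 (A = 2 + (5²*(-4))*((2 + 2)/(6 + 2)) = 2 + (25*(-4))*(4/8) = 2 - 25*4/2 = 2 - 100*½ = 2 - 50 = -48)
A - m = -48 - 1*9520 = -48 - 9520 = -9568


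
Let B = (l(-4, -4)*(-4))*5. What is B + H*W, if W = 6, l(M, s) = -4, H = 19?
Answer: 194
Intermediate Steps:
B = 80 (B = -4*(-4)*5 = 16*5 = 80)
B + H*W = 80 + 19*6 = 80 + 114 = 194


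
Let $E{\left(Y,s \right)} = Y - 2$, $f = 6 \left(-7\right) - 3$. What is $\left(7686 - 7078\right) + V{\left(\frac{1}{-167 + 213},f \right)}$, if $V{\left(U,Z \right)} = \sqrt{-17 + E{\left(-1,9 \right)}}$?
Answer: $608 + 2 i \sqrt{5} \approx 608.0 + 4.4721 i$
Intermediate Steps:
$f = -45$ ($f = -42 - 3 = -45$)
$E{\left(Y,s \right)} = -2 + Y$
$V{\left(U,Z \right)} = 2 i \sqrt{5}$ ($V{\left(U,Z \right)} = \sqrt{-17 - 3} = \sqrt{-20} = 2 i \sqrt{5}$)
$\left(7686 - 7078\right) + V{\left(\frac{1}{-167 + 213},f \right)} = \left(7686 - 7078\right) + 2 i \sqrt{5} = 608 + 2 i \sqrt{5}$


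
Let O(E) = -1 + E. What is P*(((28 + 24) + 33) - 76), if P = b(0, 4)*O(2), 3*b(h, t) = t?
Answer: 12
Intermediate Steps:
b(h, t) = t/3
P = 4/3 (P = ((⅓)*4)*(-1 + 2) = (4/3)*1 = 4/3 ≈ 1.3333)
P*(((28 + 24) + 33) - 76) = 4*(((28 + 24) + 33) - 76)/3 = 4*((52 + 33) - 76)/3 = 4*(85 - 76)/3 = (4/3)*9 = 12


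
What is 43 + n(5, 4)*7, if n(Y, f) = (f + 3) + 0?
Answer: 92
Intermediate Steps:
n(Y, f) = 3 + f (n(Y, f) = (3 + f) + 0 = 3 + f)
43 + n(5, 4)*7 = 43 + (3 + 4)*7 = 43 + 7*7 = 43 + 49 = 92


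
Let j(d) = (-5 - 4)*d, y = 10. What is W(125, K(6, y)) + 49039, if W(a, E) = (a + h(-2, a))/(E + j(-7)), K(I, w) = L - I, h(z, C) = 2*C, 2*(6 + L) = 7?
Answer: 5346001/109 ≈ 49046.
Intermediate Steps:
L = -5/2 (L = -6 + (½)*7 = -6 + 7/2 = -5/2 ≈ -2.5000)
j(d) = -9*d
K(I, w) = -5/2 - I
W(a, E) = 3*a/(63 + E) (W(a, E) = (a + 2*a)/(E - 9*(-7)) = (3*a)/(E + 63) = (3*a)/(63 + E) = 3*a/(63 + E))
W(125, K(6, y)) + 49039 = 3*125/(63 + (-5/2 - 1*6)) + 49039 = 3*125/(63 + (-5/2 - 6)) + 49039 = 3*125/(63 - 17/2) + 49039 = 3*125/(109/2) + 49039 = 3*125*(2/109) + 49039 = 750/109 + 49039 = 5346001/109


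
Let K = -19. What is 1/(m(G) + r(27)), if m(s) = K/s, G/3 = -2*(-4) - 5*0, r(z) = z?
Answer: 24/629 ≈ 0.038156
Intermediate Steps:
G = 24 (G = 3*(-2*(-4) - 5*0) = 3*(8 + 0) = 3*8 = 24)
m(s) = -19/s
1/(m(G) + r(27)) = 1/(-19/24 + 27) = 1/(629/24) = 24/629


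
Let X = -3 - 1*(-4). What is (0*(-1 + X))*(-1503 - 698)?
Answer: 0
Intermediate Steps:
X = 1 (X = -3 + 4 = 1)
(0*(-1 + X))*(-1503 - 698) = (0*(-1 + 1))*(-1503 - 698) = (0*0)*(-2201) = 0*(-2201) = 0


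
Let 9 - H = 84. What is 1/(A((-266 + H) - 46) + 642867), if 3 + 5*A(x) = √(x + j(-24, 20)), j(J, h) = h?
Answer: 16071660/10331930206591 - 5*I*√367/10331930206591 ≈ 1.5555e-6 - 9.2709e-12*I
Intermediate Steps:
H = -75 (H = 9 - 1*84 = 9 - 84 = -75)
A(x) = -⅗ + √(20 + x)/5 (A(x) = -⅗ + √(x + 20)/5 = -⅗ + √(20 + x)/5)
1/(A((-266 + H) - 46) + 642867) = 1/((-⅗ + √(20 + ((-266 - 75) - 46))/5) + 642867) = 1/((-⅗ + √(20 + (-341 - 46))/5) + 642867) = 1/((-⅗ + √(20 - 387)/5) + 642867) = 1/((-⅗ + √(-367)/5) + 642867) = 1/((-⅗ + (I*√367)/5) + 642867) = 1/((-⅗ + I*√367/5) + 642867) = 1/(3214332/5 + I*√367/5)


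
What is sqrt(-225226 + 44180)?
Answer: I*sqrt(181046) ≈ 425.5*I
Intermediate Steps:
sqrt(-225226 + 44180) = sqrt(-181046) = I*sqrt(181046)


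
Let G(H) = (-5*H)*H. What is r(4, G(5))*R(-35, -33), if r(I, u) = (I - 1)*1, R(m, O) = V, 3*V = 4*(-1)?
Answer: -4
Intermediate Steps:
V = -4/3 (V = (4*(-1))/3 = (⅓)*(-4) = -4/3 ≈ -1.3333)
R(m, O) = -4/3
G(H) = -5*H²
r(I, u) = -1 + I (r(I, u) = (-1 + I)*1 = -1 + I)
r(4, G(5))*R(-35, -33) = (-1 + 4)*(-4/3) = 3*(-4/3) = -4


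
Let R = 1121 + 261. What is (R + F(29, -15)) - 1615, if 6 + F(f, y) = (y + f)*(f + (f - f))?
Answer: 167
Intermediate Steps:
F(f, y) = -6 + f*(f + y) (F(f, y) = -6 + (y + f)*(f + (f - f)) = -6 + (f + y)*(f + 0) = -6 + (f + y)*f = -6 + f*(f + y))
R = 1382
(R + F(29, -15)) - 1615 = (1382 + (-6 + 29² + 29*(-15))) - 1615 = (1382 + (-6 + 841 - 435)) - 1615 = (1382 + 400) - 1615 = 1782 - 1615 = 167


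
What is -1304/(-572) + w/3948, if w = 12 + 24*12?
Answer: 110829/47047 ≈ 2.3557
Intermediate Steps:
w = 300 (w = 12 + 288 = 300)
-1304/(-572) + w/3948 = -1304/(-572) + 300/3948 = -1304*(-1/572) + 300*(1/3948) = 326/143 + 25/329 = 110829/47047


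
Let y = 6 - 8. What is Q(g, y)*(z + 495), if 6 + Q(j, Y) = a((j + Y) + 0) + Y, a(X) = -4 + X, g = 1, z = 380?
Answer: -11375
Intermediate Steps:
y = -2
Q(j, Y) = -10 + j + 2*Y (Q(j, Y) = -6 + ((-4 + ((j + Y) + 0)) + Y) = -6 + ((-4 + ((Y + j) + 0)) + Y) = -6 + ((-4 + (Y + j)) + Y) = -6 + ((-4 + Y + j) + Y) = -6 + (-4 + j + 2*Y) = -10 + j + 2*Y)
Q(g, y)*(z + 495) = (-10 + 1 + 2*(-2))*(380 + 495) = (-10 + 1 - 4)*875 = -13*875 = -11375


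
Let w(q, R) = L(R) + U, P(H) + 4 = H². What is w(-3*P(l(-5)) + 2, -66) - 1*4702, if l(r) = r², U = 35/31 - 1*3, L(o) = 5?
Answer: -145665/31 ≈ -4698.9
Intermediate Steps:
U = -58/31 (U = 35*(1/31) - 3 = 35/31 - 3 = -58/31 ≈ -1.8710)
P(H) = -4 + H²
w(q, R) = 97/31 (w(q, R) = 5 - 58/31 = 97/31)
w(-3*P(l(-5)) + 2, -66) - 1*4702 = 97/31 - 1*4702 = 97/31 - 4702 = -145665/31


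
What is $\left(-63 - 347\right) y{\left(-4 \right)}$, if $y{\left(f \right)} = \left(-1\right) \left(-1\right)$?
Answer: $-410$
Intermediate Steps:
$y{\left(f \right)} = 1$
$\left(-63 - 347\right) y{\left(-4 \right)} = \left(-63 - 347\right) 1 = \left(-410\right) 1 = -410$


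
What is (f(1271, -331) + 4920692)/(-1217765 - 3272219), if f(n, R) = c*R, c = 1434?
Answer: -2223019/2244992 ≈ -0.99021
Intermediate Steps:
f(n, R) = 1434*R
(f(1271, -331) + 4920692)/(-1217765 - 3272219) = (1434*(-331) + 4920692)/(-1217765 - 3272219) = (-474654 + 4920692)/(-4489984) = 4446038*(-1/4489984) = -2223019/2244992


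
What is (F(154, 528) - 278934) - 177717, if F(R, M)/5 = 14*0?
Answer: -456651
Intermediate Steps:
F(R, M) = 0 (F(R, M) = 5*(14*0) = 5*0 = 0)
(F(154, 528) - 278934) - 177717 = (0 - 278934) - 177717 = -278934 - 177717 = -456651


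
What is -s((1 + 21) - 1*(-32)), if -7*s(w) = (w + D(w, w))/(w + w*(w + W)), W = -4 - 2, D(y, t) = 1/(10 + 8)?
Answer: 139/47628 ≈ 0.0029185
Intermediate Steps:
D(y, t) = 1/18
W = -6
s(w) = -(1/18 + w)/(7*(w + w*(-6 + w))) (s(w) = -(w + 1/18)/(7*(w + w*(w - 6))) = -(1/18 + w)/(7*(w + w*(-6 + w))))
-s((1 + 21) - 1*(-32)) = -(-1 - 18*((1 + 21) - 1*(-32)))/(126*((1 + 21) - 1*(-32))*(-5 + ((1 + 21) - 1*(-32)))) = -(-1 - 18*(22 + 32))/(126*(22 + 32)*(-5 + (22 + 32))) = -(-1 - 18*54)/(126*54*(-5 + 54)) = -(-1 - 972)/(126*54*49) = -(-973)/(126*54*49) = -1*(-139/47628) = 139/47628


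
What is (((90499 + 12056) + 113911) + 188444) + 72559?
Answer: 477469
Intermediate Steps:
(((90499 + 12056) + 113911) + 188444) + 72559 = ((102555 + 113911) + 188444) + 72559 = (216466 + 188444) + 72559 = 404910 + 72559 = 477469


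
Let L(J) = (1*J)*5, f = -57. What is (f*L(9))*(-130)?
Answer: 333450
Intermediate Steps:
L(J) = 5*J (L(J) = J*5 = 5*J)
(f*L(9))*(-130) = -285*9*(-130) = -57*45*(-130) = -2565*(-130) = 333450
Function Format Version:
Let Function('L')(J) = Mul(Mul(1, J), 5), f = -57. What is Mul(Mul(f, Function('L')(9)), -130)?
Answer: 333450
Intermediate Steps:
Function('L')(J) = Mul(5, J) (Function('L')(J) = Mul(J, 5) = Mul(5, J))
Mul(Mul(f, Function('L')(9)), -130) = Mul(Mul(-57, Mul(5, 9)), -130) = Mul(Mul(-57, 45), -130) = Mul(-2565, -130) = 333450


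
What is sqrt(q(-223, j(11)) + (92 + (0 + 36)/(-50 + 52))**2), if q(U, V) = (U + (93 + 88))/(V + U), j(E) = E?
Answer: sqrt(135957826)/106 ≈ 110.00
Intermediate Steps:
q(U, V) = (181 + U)/(U + V) (q(U, V) = (U + 181)/(U + V) = (181 + U)/(U + V))
sqrt(q(-223, j(11)) + (92 + (0 + 36)/(-50 + 52))**2) = sqrt((181 - 223)/(-223 + 11) + (92 + (0 + 36)/(-50 + 52))**2) = sqrt(-42/(-212) + (92 + 36/2)**2) = sqrt(-1/212*(-42) + (92 + 36*(1/2))**2) = sqrt(21/106 + (92 + 18)**2) = sqrt(21/106 + 110**2) = sqrt(21/106 + 12100) = sqrt(1282621/106) = sqrt(135957826)/106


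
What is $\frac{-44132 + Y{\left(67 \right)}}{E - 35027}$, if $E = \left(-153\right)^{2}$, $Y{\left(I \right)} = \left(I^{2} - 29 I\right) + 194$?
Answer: $\frac{20696}{5809} \approx 3.5627$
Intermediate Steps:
$Y{\left(I \right)} = 194 + I^{2} - 29 I$
$E = 23409$
$\frac{-44132 + Y{\left(67 \right)}}{E - 35027} = \frac{-44132 + \left(194 + 67^{2} - 1943\right)}{23409 - 35027} = \frac{-44132 + \left(194 + 4489 - 1943\right)}{-11618} = \left(-44132 + 2740\right) \left(- \frac{1}{11618}\right) = \left(-41392\right) \left(- \frac{1}{11618}\right) = \frac{20696}{5809}$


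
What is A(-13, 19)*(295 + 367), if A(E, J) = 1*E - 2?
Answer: -9930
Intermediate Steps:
A(E, J) = -2 + E (A(E, J) = E - 2 = -2 + E)
A(-13, 19)*(295 + 367) = (-2 - 13)*(295 + 367) = -15*662 = -9930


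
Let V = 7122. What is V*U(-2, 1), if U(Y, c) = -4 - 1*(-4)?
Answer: 0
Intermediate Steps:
U(Y, c) = 0 (U(Y, c) = -4 + 4 = 0)
V*U(-2, 1) = 7122*0 = 0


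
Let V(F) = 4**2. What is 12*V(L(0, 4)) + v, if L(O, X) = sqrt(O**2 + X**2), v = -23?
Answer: 169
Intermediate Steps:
V(F) = 16
12*V(L(0, 4)) + v = 12*16 - 23 = 192 - 23 = 169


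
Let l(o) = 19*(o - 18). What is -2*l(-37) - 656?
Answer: 1434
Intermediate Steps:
l(o) = -342 + 19*o (l(o) = 19*(-18 + o) = -342 + 19*o)
-2*l(-37) - 656 = -2*(-342 + 19*(-37)) - 656 = -2*(-342 - 703) - 656 = -2*(-1045) - 656 = 2090 - 656 = 1434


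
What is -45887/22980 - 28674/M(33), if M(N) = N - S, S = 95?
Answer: 328041763/712380 ≈ 460.49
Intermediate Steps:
M(N) = -95 + N (M(N) = N - 1*95 = N - 95 = -95 + N)
-45887/22980 - 28674/M(33) = -45887/22980 - 28674/(-95 + 33) = -45887*1/22980 - 28674/(-62) = -45887/22980 - 28674*(-1/62) = -45887/22980 + 14337/31 = 328041763/712380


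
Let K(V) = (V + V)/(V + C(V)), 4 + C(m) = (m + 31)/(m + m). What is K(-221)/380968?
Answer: 48841/9453720920 ≈ 5.1663e-6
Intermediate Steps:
C(m) = -4 + (31 + m)/(2*m) (C(m) = -4 + (m + 31)/(m + m) = -4 + (31 + m)/((2*m)) = -4 + (31 + m)*(1/(2*m)) = -4 + (31 + m)/(2*m))
K(V) = 2*V/(V + (31 - 7*V)/(2*V)) (K(V) = (V + V)/(V + (31 - 7*V)/(2*V)) = (2*V)/(V + (31 - 7*V)/(2*V)) = 2*V/(V + (31 - 7*V)/(2*V)))
K(-221)/380968 = (4*(-221)²/(31 - 7*(-221) + 2*(-221)²))/380968 = (4*48841/(31 + 1547 + 2*48841))*(1/380968) = (4*48841/(31 + 1547 + 97682))*(1/380968) = (4*48841/99260)*(1/380968) = (4*48841*(1/99260))*(1/380968) = (48841/24815)*(1/380968) = 48841/9453720920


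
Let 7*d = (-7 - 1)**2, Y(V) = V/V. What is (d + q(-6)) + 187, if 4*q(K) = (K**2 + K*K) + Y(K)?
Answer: 6003/28 ≈ 214.39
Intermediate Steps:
Y(V) = 1
d = 64/7 (d = (-7 - 1)**2/7 = (1/7)*(-8)**2 = (1/7)*64 = 64/7 ≈ 9.1429)
q(K) = 1/4 + K**2/2 (q(K) = ((K**2 + K*K) + 1)/4 = ((K**2 + K**2) + 1)/4 = (2*K**2 + 1)/4 = (1 + 2*K**2)/4 = 1/4 + K**2/2)
(d + q(-6)) + 187 = (64/7 + (1/4 + (1/2)*(-6)**2)) + 187 = (64/7 + (1/4 + (1/2)*36)) + 187 = (64/7 + (1/4 + 18)) + 187 = (64/7 + 73/4) + 187 = 767/28 + 187 = 6003/28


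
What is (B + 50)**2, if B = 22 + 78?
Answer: 22500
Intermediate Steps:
B = 100
(B + 50)**2 = (100 + 50)**2 = 150**2 = 22500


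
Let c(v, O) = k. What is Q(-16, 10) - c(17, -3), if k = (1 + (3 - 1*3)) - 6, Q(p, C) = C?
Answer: 15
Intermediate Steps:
k = -5 (k = (1 + (3 - 3)) - 6 = (1 + 0) - 6 = 1 - 6 = -5)
c(v, O) = -5
Q(-16, 10) - c(17, -3) = 10 - 1*(-5) = 10 + 5 = 15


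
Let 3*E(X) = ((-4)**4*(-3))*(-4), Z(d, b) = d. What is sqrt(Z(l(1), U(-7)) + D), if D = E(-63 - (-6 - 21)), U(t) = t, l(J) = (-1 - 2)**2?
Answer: sqrt(1033) ≈ 32.140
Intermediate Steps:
l(J) = 9 (l(J) = (-3)**2 = 9)
E(X) = 1024 (E(X) = (((-4)**4*(-3))*(-4))/3 = ((256*(-3))*(-4))/3 = (-768*(-4))/3 = (1/3)*3072 = 1024)
D = 1024
sqrt(Z(l(1), U(-7)) + D) = sqrt(9 + 1024) = sqrt(1033)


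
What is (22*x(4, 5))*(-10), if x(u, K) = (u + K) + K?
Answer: -3080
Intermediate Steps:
x(u, K) = u + 2*K (x(u, K) = (K + u) + K = u + 2*K)
(22*x(4, 5))*(-10) = (22*(4 + 2*5))*(-10) = (22*(4 + 10))*(-10) = (22*14)*(-10) = 308*(-10) = -3080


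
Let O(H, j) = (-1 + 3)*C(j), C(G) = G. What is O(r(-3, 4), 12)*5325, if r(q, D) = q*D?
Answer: 127800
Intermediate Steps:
r(q, D) = D*q
O(H, j) = 2*j (O(H, j) = (-1 + 3)*j = 2*j)
O(r(-3, 4), 12)*5325 = (2*12)*5325 = 24*5325 = 127800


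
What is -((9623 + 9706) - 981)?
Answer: -18348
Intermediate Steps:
-((9623 + 9706) - 981) = -(19329 - 981) = -1*18348 = -18348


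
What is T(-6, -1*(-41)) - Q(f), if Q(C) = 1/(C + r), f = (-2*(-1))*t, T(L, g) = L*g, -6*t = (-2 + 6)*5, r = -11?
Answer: -13035/53 ≈ -245.94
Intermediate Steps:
t = -10/3 (t = -(-2 + 6)*5/6 = -2*5/3 = -1/6*20 = -10/3 ≈ -3.3333)
f = -20/3 (f = -2*(-1)*(-10/3) = 2*(-10/3) = -20/3 ≈ -6.6667)
Q(C) = 1/(-11 + C) (Q(C) = 1/(C - 11) = 1/(-11 + C))
T(-6, -1*(-41)) - Q(f) = -(-6)*(-41) - 1/(-11 - 20/3) = -6*41 - 1/(-53/3) = -246 - 1*(-3/53) = -246 + 3/53 = -13035/53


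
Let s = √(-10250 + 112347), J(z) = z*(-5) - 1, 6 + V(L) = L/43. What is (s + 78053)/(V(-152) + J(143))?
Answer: -3356279/31198 - 989*√193/31198 ≈ -108.02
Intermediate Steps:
V(L) = -6 + L/43
J(z) = -1 - 5*z (J(z) = -5*z - 1 = -1 - 5*z)
s = 23*√193 (s = √102097 = 23*√193 ≈ 319.53)
(s + 78053)/(V(-152) + J(143)) = (23*√193 + 78053)/((-6 + (1/43)*(-152)) + (-1 - 5*143)) = (78053 + 23*√193)/((-6 - 152/43) + (-1 - 715)) = (78053 + 23*√193)/(-410/43 - 716) = (78053 + 23*√193)/(-31198/43) = (78053 + 23*√193)*(-43/31198) = -3356279/31198 - 989*√193/31198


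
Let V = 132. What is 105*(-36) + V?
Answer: -3648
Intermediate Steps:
105*(-36) + V = 105*(-36) + 132 = -3780 + 132 = -3648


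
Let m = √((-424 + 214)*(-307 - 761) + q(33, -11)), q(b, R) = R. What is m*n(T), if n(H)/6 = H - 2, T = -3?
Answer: -30*√224269 ≈ -14207.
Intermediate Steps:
n(H) = -12 + 6*H (n(H) = 6*(H - 2) = 6*(-2 + H) = -12 + 6*H)
m = √224269 (m = √((-424 + 214)*(-307 - 761) - 11) = √(-210*(-1068) - 11) = √(224280 - 11) = √224269 ≈ 473.57)
m*n(T) = √224269*(-12 + 6*(-3)) = √224269*(-12 - 18) = √224269*(-30) = -30*√224269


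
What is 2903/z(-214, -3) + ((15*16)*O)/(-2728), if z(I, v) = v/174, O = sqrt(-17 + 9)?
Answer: -168374 - 60*I*sqrt(2)/341 ≈ -1.6837e+5 - 0.24884*I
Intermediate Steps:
O = 2*I*sqrt(2) (O = sqrt(-8) = 2*I*sqrt(2) ≈ 2.8284*I)
z(I, v) = v/174 (z(I, v) = v*(1/174) = v/174)
2903/z(-214, -3) + ((15*16)*O)/(-2728) = 2903/(((1/174)*(-3))) + ((15*16)*(2*I*sqrt(2)))/(-2728) = 2903/(-1/58) + (240*(2*I*sqrt(2)))*(-1/2728) = 2903*(-58) + (480*I*sqrt(2))*(-1/2728) = -168374 - 60*I*sqrt(2)/341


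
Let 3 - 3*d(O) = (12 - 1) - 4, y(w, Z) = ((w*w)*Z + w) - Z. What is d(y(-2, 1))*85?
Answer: -340/3 ≈ -113.33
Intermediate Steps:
y(w, Z) = w - Z + Z*w**2 (y(w, Z) = (w**2*Z + w) - Z = (Z*w**2 + w) - Z = (w + Z*w**2) - Z = w - Z + Z*w**2)
d(O) = -4/3 (d(O) = 1 - ((12 - 1) - 4)/3 = 1 - (11 - 4)/3 = 1 - 1/3*7 = 1 - 7/3 = -4/3)
d(y(-2, 1))*85 = -4/3*85 = -340/3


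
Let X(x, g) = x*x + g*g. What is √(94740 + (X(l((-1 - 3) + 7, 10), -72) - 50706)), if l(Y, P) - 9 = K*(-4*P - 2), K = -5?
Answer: √97179 ≈ 311.74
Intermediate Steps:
l(Y, P) = 19 + 20*P (l(Y, P) = 9 - 5*(-4*P - 2) = 9 - 5*(-2 - 4*P) = 9 + (10 + 20*P) = 19 + 20*P)
X(x, g) = g² + x² (X(x, g) = x² + g² = g² + x²)
√(94740 + (X(l((-1 - 3) + 7, 10), -72) - 50706)) = √(94740 + (((-72)² + (19 + 20*10)²) - 50706)) = √(94740 + ((5184 + (19 + 200)²) - 50706)) = √(94740 + ((5184 + 219²) - 50706)) = √(94740 + ((5184 + 47961) - 50706)) = √(94740 + (53145 - 50706)) = √(94740 + 2439) = √97179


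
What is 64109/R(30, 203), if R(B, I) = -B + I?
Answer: 64109/173 ≈ 370.57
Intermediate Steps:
R(B, I) = I - B
64109/R(30, 203) = 64109/(203 - 1*30) = 64109/(203 - 30) = 64109/173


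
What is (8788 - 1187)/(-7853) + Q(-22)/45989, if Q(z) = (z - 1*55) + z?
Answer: -350339836/361151617 ≈ -0.97006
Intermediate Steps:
Q(z) = -55 + 2*z (Q(z) = (z - 55) + z = (-55 + z) + z = -55 + 2*z)
(8788 - 1187)/(-7853) + Q(-22)/45989 = (8788 - 1187)/(-7853) + (-55 + 2*(-22))/45989 = 7601*(-1/7853) + (-55 - 44)*(1/45989) = -7601/7853 - 99*1/45989 = -7601/7853 - 99/45989 = -350339836/361151617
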